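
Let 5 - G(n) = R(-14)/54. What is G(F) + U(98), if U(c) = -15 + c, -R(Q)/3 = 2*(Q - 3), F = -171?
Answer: 775/9 ≈ 86.111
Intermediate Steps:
R(Q) = 18 - 6*Q (R(Q) = -6*(Q - 3) = -6*(-3 + Q) = -3*(-6 + 2*Q) = 18 - 6*Q)
G(n) = 28/9 (G(n) = 5 - (18 - 6*(-14))/54 = 5 - (18 + 84)/54 = 5 - 102/54 = 5 - 1*17/9 = 5 - 17/9 = 28/9)
G(F) + U(98) = 28/9 + (-15 + 98) = 28/9 + 83 = 775/9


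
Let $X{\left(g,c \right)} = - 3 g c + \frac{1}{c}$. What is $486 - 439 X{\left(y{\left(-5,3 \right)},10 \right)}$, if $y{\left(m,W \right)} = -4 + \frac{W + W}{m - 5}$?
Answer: $- \frac{601399}{10} \approx -60140.0$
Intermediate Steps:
$y{\left(m,W \right)} = -4 + \frac{2 W}{-5 + m}$
$X{\left(g,c \right)} = \frac{1}{c} - 3 c g$ ($X{\left(g,c \right)} = - 3 c g + \frac{1}{c} = \frac{1}{c} - 3 c g$)
$486 - 439 X{\left(y{\left(-5,3 \right)},10 \right)} = 486 - 439 \left(\frac{1}{10} - 30 \frac{2 \left(10 + 3 - -10\right)}{-5 - 5}\right) = 486 - 439 \left(\frac{1}{10} - 30 \frac{2 \left(10 + 3 + 10\right)}{-10}\right) = 486 - 439 \left(\frac{1}{10} - 30 \cdot 2 \left(- \frac{1}{10}\right) 23\right) = 486 - 439 \left(\frac{1}{10} - 30 \left(- \frac{23}{5}\right)\right) = 486 - 439 \left(\frac{1}{10} + 138\right) = 486 - \frac{606259}{10} = - \frac{601399}{10}$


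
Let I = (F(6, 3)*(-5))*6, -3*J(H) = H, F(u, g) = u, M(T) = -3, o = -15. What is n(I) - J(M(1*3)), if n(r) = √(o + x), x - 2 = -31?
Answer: -1 + 2*I*√11 ≈ -1.0 + 6.6332*I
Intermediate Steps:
x = -29 (x = 2 - 31 = -29)
J(H) = -H/3
I = -180 (I = (6*(-5))*6 = -30*6 = -180)
n(r) = 2*I*√11 (n(r) = √(-15 - 29) = √(-44) = 2*I*√11)
n(I) - J(M(1*3)) = 2*I*√11 - (-1)*(-3)/3 = 2*I*√11 - 1*1 = 2*I*√11 - 1 = -1 + 2*I*√11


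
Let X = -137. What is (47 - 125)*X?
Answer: 10686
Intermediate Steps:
(47 - 125)*X = (47 - 125)*(-137) = -78*(-137) = 10686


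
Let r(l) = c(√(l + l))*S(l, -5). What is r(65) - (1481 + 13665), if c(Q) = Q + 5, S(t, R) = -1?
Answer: -15151 - √130 ≈ -15162.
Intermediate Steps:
c(Q) = 5 + Q
r(l) = -5 - √2*√l (r(l) = (5 + √(l + l))*(-1) = (5 + √(2*l))*(-1) = (5 + √2*√l)*(-1) = -5 - √2*√l)
r(65) - (1481 + 13665) = (-5 - √2*√65) - (1481 + 13665) = (-5 - √130) - 1*15146 = (-5 - √130) - 15146 = -15151 - √130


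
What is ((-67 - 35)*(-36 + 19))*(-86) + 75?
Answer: -149049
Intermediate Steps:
((-67 - 35)*(-36 + 19))*(-86) + 75 = -102*(-17)*(-86) + 75 = 1734*(-86) + 75 = -149124 + 75 = -149049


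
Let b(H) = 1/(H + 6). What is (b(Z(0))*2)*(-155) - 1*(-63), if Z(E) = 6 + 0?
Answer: 223/6 ≈ 37.167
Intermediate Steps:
Z(E) = 6
b(H) = 1/(6 + H)
(b(Z(0))*2)*(-155) - 1*(-63) = (2/(6 + 6))*(-155) - 1*(-63) = (2/12)*(-155) + 63 = ((1/12)*2)*(-155) + 63 = (1/6)*(-155) + 63 = -155/6 + 63 = 223/6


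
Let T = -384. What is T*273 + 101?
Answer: -104731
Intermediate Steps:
T*273 + 101 = -384*273 + 101 = -104832 + 101 = -104731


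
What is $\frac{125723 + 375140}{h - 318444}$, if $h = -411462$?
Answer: $- \frac{500863}{729906} \approx -0.6862$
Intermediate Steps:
$\frac{125723 + 375140}{h - 318444} = \frac{125723 + 375140}{-411462 - 318444} = \frac{500863}{-729906} = 500863 \left(- \frac{1}{729906}\right) = - \frac{500863}{729906}$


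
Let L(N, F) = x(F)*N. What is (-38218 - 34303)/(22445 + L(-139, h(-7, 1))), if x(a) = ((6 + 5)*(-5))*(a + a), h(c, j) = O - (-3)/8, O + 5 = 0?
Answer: 290084/193085 ≈ 1.5024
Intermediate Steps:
O = -5 (O = -5 + 0 = -5)
h(c, j) = -37/8 (h(c, j) = -5 - (-3)/8 = -5 - 1*(-3/8) = -5 + 3/8 = -37/8)
x(a) = -110*a (x(a) = (11*(-5))*(2*a) = -110*a)
L(N, F) = -110*F*N (L(N, F) = (-110*F)*N = -110*F*N)
(-38218 - 34303)/(22445 + L(-139, h(-7, 1))) = (-38218 - 34303)/(22445 - 110*(-37/8)*(-139)) = -72521/(22445 - 282865/4) = -72521/(-193085/4) = -72521*(-4/193085) = 290084/193085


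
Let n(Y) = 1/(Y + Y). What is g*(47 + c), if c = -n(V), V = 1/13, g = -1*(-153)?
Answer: 12393/2 ≈ 6196.5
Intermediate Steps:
g = 153
V = 1/13 ≈ 0.076923
n(Y) = 1/(2*Y)
c = -13/2 (c = -1/(2*1/13) = -13/2 ≈ -6.5000)
g*(47 + c) = 153*(47 - 13/2) = 153*(81/2) = 12393/2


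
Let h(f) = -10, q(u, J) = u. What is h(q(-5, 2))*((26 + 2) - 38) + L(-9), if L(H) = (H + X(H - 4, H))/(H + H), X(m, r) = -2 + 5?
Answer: 301/3 ≈ 100.33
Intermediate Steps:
X(m, r) = 3
L(H) = (3 + H)/(2*H) (L(H) = (H + 3)/(H + H) = (3 + H)/((2*H)) = (3 + H)*(1/(2*H)) = (3 + H)/(2*H))
h(q(-5, 2))*((26 + 2) - 38) + L(-9) = -10*((26 + 2) - 38) + (½)*(3 - 9)/(-9) = -10*(28 - 38) + (½)*(-⅑)*(-6) = -10*(-10) + ⅓ = 100 + ⅓ = 301/3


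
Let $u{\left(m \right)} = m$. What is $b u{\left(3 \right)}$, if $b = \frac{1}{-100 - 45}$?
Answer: $- \frac{3}{145} \approx -0.02069$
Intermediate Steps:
$b = - \frac{1}{145}$ ($b = \frac{1}{-100 - 45} = \frac{1}{-145} = - \frac{1}{145} \approx -0.0068966$)
$b u{\left(3 \right)} = \left(- \frac{1}{145}\right) 3 = - \frac{3}{145}$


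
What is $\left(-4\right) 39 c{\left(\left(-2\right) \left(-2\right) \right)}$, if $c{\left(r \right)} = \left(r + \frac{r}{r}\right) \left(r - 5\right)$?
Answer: $780$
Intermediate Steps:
$c{\left(r \right)} = \left(1 + r\right) \left(-5 + r\right)$ ($c{\left(r \right)} = \left(r + 1\right) \left(-5 + r\right) = \left(1 + r\right) \left(-5 + r\right)$)
$\left(-4\right) 39 c{\left(\left(-2\right) \left(-2\right) \right)} = \left(-4\right) 39 \left(-5 + \left(\left(-2\right) \left(-2\right)\right)^{2} - 4 \left(\left(-2\right) \left(-2\right)\right)\right) = - 156 \left(-5 + 4^{2} - 16\right) = - 156 \left(-5 + 16 - 16\right) = \left(-156\right) \left(-5\right) = 780$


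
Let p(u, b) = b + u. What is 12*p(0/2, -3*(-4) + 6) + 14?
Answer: 230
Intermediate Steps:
12*p(0/2, -3*(-4) + 6) + 14 = 12*((-3*(-4) + 6) + 0/2) + 14 = 12*((12 + 6) + 0*(½)) + 14 = 12*(18 + 0) + 14 = 12*18 + 14 = 216 + 14 = 230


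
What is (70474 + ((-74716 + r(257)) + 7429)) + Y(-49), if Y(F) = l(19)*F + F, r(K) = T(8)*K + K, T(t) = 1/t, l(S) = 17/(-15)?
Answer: 417919/120 ≈ 3482.7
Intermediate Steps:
l(S) = -17/15 (l(S) = 17*(-1/15) = -17/15)
r(K) = 9*K/8 (r(K) = K/8 + K = 9*K/8)
Y(F) = -2*F/15 (Y(F) = -17*F/15 + F = -2*F/15)
(70474 + ((-74716 + r(257)) + 7429)) + Y(-49) = (70474 + ((-74716 + (9/8)*257) + 7429)) - 2/15*(-49) = (70474 + ((-74716 + 2313/8) + 7429)) + 98/15 = (70474 + (-595415/8 + 7429)) + 98/15 = (70474 - 535983/8) + 98/15 = 27809/8 + 98/15 = 417919/120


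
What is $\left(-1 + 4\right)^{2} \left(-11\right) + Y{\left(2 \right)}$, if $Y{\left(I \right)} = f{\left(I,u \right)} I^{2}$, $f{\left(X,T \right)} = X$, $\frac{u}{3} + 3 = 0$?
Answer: $-91$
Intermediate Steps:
$u = -9$ ($u = -9 + 3 \cdot 0 = -9 + 0 = -9$)
$Y{\left(I \right)} = I^{3}$ ($Y{\left(I \right)} = I I^{2} = I^{3}$)
$\left(-1 + 4\right)^{2} \left(-11\right) + Y{\left(2 \right)} = \left(-1 + 4\right)^{2} \left(-11\right) + 2^{3} = 3^{2} \left(-11\right) + 8 = 9 \left(-11\right) + 8 = -99 + 8 = -91$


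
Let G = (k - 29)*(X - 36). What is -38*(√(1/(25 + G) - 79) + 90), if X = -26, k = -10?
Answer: -3420 - 228*I*√13096923/2443 ≈ -3420.0 - 337.75*I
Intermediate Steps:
G = 2418 (G = (-10 - 29)*(-26 - 36) = -39*(-62) = 2418)
-38*(√(1/(25 + G) - 79) + 90) = -38*(√(1/(25 + 2418) - 79) + 90) = -38*(√(1/2443 - 79) + 90) = -38*(√(-192996/2443) + 90) = -38*(6*I*√13096923/2443 + 90) = -38*(90 + 6*I*√13096923/2443) = -3420 - 228*I*√13096923/2443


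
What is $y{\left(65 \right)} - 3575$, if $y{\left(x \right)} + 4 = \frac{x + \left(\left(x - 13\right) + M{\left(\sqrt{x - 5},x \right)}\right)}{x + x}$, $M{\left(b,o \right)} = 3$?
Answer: $- \frac{46515}{13} \approx -3578.1$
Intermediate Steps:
$y{\left(x \right)} = -4 + \frac{-10 + 2 x}{2 x}$ ($y{\left(x \right)} = -4 + \frac{x + \left(\left(x - 13\right) + 3\right)}{x + x} = -4 + \frac{x + \left(\left(-13 + x\right) + 3\right)}{2 x} = -4 + \left(x + \left(-10 + x\right)\right) \frac{1}{2 x} = -4 + \left(-10 + 2 x\right) \frac{1}{2 x} = -4 + \frac{-10 + 2 x}{2 x}$)
$y{\left(65 \right)} - 3575 = \left(-3 - \frac{5}{65}\right) - 3575 = \left(-3 - \frac{1}{13}\right) - 3575 = - \frac{40}{13} - 3575 = - \frac{46515}{13}$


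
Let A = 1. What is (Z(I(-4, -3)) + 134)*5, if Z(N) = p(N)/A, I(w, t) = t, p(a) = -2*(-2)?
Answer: 690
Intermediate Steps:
p(a) = 4
Z(N) = 4 (Z(N) = 4/1 = 4*1 = 4)
(Z(I(-4, -3)) + 134)*5 = (4 + 134)*5 = 138*5 = 690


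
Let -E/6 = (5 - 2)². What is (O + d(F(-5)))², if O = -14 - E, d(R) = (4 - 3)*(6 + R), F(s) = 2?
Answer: 2304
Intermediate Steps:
d(R) = 6 + R (d(R) = 1*(6 + R) = 6 + R)
E = -54 (E = -6*(5 - 2)² = -6*3² = -6*9 = -54)
O = 40 (O = -14 - 1*(-54) = -14 + 54 = 40)
(O + d(F(-5)))² = (40 + (6 + 2))² = (40 + 8)² = 48² = 2304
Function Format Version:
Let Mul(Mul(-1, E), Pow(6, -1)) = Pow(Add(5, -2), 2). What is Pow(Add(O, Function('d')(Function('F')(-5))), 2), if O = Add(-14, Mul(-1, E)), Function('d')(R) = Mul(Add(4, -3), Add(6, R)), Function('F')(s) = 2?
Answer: 2304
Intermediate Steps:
Function('d')(R) = Add(6, R) (Function('d')(R) = Mul(1, Add(6, R)) = Add(6, R))
E = -54 (E = Mul(-6, Pow(Add(5, -2), 2)) = Mul(-6, Pow(3, 2)) = Mul(-6, 9) = -54)
O = 40 (O = Add(-14, Mul(-1, -54)) = Add(-14, 54) = 40)
Pow(Add(O, Function('d')(Function('F')(-5))), 2) = Pow(Add(40, Add(6, 2)), 2) = Pow(Add(40, 8), 2) = Pow(48, 2) = 2304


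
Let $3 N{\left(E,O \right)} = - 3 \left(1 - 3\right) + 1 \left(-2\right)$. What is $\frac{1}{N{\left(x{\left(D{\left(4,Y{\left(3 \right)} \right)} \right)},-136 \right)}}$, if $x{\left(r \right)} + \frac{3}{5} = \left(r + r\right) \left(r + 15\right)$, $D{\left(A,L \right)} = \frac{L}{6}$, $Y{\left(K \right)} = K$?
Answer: $\frac{3}{4} \approx 0.75$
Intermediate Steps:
$D{\left(A,L \right)} = \frac{L}{6}$ ($D{\left(A,L \right)} = L \frac{1}{6} = \frac{L}{6}$)
$x{\left(r \right)} = - \frac{3}{5} + 2 r \left(15 + r\right)$ ($x{\left(r \right)} = - \frac{3}{5} + \left(r + r\right) \left(r + 15\right) = - \frac{3}{5} + 2 r \left(15 + r\right)$)
$N{\left(E,O \right)} = \frac{4}{3}$ ($N{\left(E,O \right)} = \frac{- 3 \left(1 - 3\right) + 1 \left(-2\right)}{3} = \frac{\left(-3\right) \left(-2\right) - 2}{3} = \frac{6 - 2}{3} = \frac{1}{3} \cdot 4 = \frac{4}{3}$)
$\frac{1}{N{\left(x{\left(D{\left(4,Y{\left(3 \right)} \right)} \right)},-136 \right)}} = \frac{1}{\frac{4}{3}} = \frac{3}{4}$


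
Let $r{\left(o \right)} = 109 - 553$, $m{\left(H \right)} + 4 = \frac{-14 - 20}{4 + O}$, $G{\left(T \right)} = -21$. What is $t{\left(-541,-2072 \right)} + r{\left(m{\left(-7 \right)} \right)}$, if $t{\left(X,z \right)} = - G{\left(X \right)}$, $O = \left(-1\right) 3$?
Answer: $-423$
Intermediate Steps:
$O = -3$
$m{\left(H \right)} = -38$ ($m{\left(H \right)} = -4 + \frac{-14 - 20}{4 - 3} = -4 - \frac{34}{1} = -4 - 34 = -38$)
$r{\left(o \right)} = -444$
$t{\left(X,z \right)} = 21$ ($t{\left(X,z \right)} = \left(-1\right) \left(-21\right) = 21$)
$t{\left(-541,-2072 \right)} + r{\left(m{\left(-7 \right)} \right)} = 21 - 444 = -423$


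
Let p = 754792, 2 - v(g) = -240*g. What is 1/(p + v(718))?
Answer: 1/927114 ≈ 1.0786e-6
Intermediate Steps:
v(g) = 2 + 240*g (v(g) = 2 - (-240)*g = 2 + 240*g)
1/(p + v(718)) = 1/(754792 + (2 + 240*718)) = 1/(754792 + (2 + 172320)) = 1/(754792 + 172322) = 1/927114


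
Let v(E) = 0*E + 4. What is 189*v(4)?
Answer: 756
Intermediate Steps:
v(E) = 4 (v(E) = 0 + 4 = 4)
189*v(4) = 189*4 = 756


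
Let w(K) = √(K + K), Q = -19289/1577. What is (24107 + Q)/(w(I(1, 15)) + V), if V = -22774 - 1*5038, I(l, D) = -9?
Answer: -528392539700/609910554937 - 56996175*I*√2/609910554937 ≈ -0.86634 - 0.00013216*I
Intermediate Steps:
V = -27812 (V = -22774 - 5038 = -27812)
Q = -19289/1577 (Q = -19289*1/1577 = -19289/1577 ≈ -12.231)
w(K) = √2*√K (w(K) = √(2*K) = √2*√K)
(24107 + Q)/(w(I(1, 15)) + V) = (24107 - 19289/1577)/(√2*√(-9) - 27812) = 37997450/(1577*(√2*(3*I) - 27812)) = 37997450/(1577*(3*I*√2 - 27812)) = 37997450/(1577*(-27812 + 3*I*√2))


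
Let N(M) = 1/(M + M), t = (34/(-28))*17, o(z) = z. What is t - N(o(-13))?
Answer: -1875/91 ≈ -20.604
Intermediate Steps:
t = -289/14 (t = -1/28*34*17 = -17/14*17 = -289/14 ≈ -20.643)
N(M) = 1/(2*M)
t - N(o(-13)) = -289/14 - 1/(2*(-13)) = -289/14 - (-1)/(2*13) = -289/14 - 1*(-1/26) = -289/14 + 1/26 = -1875/91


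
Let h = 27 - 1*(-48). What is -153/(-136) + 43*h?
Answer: 25809/8 ≈ 3226.1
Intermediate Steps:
h = 75 (h = 27 + 48 = 75)
-153/(-136) + 43*h = -153/(-136) + 43*75 = -153*(-1/136) + 3225 = 9/8 + 3225 = 25809/8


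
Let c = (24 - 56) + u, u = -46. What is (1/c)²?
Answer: 1/6084 ≈ 0.00016437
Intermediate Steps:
c = -78 (c = (24 - 56) - 46 = -32 - 46 = -78)
(1/c)² = (1/(-78))² = (-1/78)² = 1/6084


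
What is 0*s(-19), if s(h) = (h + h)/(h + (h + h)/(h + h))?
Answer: 0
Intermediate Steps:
s(h) = 2*h/(1 + h) (s(h) = (2*h)/(h + (2*h)/((2*h))) = (2*h)/(h + (2*h)*(1/(2*h))) = (2*h)/(h + 1) = (2*h)/(1 + h) = 2*h/(1 + h))
0*s(-19) = 0*(2*(-19)/(1 - 19)) = 0*(2*(-19)/(-18)) = 0*(2*(-19)*(-1/18)) = 0*(19/9) = 0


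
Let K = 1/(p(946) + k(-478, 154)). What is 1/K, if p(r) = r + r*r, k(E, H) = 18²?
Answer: 896186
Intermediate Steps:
k(E, H) = 324
p(r) = r + r²
K = 1/896186 (K = 1/(946*(1 + 946) + 324) = 1/(946*947 + 324) = 1/(895862 + 324) = 1/896186 ≈ 1.1158e-6)
1/K = 1/(1/896186) = 896186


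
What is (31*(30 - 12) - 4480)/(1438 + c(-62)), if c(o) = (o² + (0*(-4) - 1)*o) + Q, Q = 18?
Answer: -1961/2681 ≈ -0.73144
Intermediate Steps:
c(o) = 18 + o² - o (c(o) = (o² + (0*(-4) - 1)*o) + 18 = (o² + (0 - 1)*o) + 18 = (o² - o) + 18 = 18 + o² - o)
(31*(30 - 12) - 4480)/(1438 + c(-62)) = (31*(30 - 12) - 4480)/(1438 + (18 + (-62)² - 1*(-62))) = (31*18 - 4480)/(1438 + (18 + 3844 + 62)) = (558 - 4480)/(1438 + 3924) = -3922/5362 = -3922*1/5362 = -1961/2681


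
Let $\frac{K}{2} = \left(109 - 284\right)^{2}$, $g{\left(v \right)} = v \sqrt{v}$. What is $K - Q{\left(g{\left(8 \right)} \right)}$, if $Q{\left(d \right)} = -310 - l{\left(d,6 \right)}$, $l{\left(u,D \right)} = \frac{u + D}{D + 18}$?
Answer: $\frac{246241}{4} + \frac{2 \sqrt{2}}{3} \approx 61561.0$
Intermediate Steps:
$l{\left(u,D \right)} = \frac{D + u}{18 + D}$
$g{\left(v \right)} = v^{\frac{3}{2}}$
$Q{\left(d \right)} = - \frac{1241}{4} - \frac{d}{24}$ ($Q{\left(d \right)} = -310 - \frac{6 + d}{18 + 6} = -310 - \frac{6 + d}{24} = -310 - \left(\frac{1}{4} + \frac{d}{24}\right) = - \frac{1241}{4} - \frac{d}{24}$)
$K = 61250$ ($K = 2 \left(109 - 284\right)^{2} = 2 \left(-175\right)^{2} = 2 \cdot 30625 = 61250$)
$K - Q{\left(g{\left(8 \right)} \right)} = 61250 - \left(- \frac{1241}{4} - \frac{8^{\frac{3}{2}}}{24}\right) = 61250 - \left(- \frac{1241}{4} - \frac{16 \sqrt{2}}{24}\right) = 61250 - \left(- \frac{1241}{4} - \frac{2 \sqrt{2}}{3}\right) = 61250 + \left(\frac{1241}{4} + \frac{2 \sqrt{2}}{3}\right) = \frac{246241}{4} + \frac{2 \sqrt{2}}{3}$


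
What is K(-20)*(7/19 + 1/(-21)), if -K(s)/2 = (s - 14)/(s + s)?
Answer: -1088/1995 ≈ -0.54536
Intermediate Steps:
K(s) = -(-14 + s)/s (K(s) = -2*(s - 14)/(s + s) = -2*(-14 + s)/(2*s) = -2*(-14 + s)*1/(2*s) = -(-14 + s)/s)
K(-20)*(7/19 + 1/(-21)) = ((14 - 1*(-20))/(-20))*(7/19 + 1/(-21)) = (-(14 + 20)/20)*(7*(1/19) + 1*(-1/21)) = (-1/20*34)*(7/19 - 1/21) = -17/10*128/399 = -1088/1995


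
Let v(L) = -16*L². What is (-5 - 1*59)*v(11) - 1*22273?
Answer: 101631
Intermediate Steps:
(-5 - 1*59)*v(11) - 1*22273 = (-5 - 1*59)*(-16*11²) - 1*22273 = (-5 - 59)*(-16*121) - 22273 = -64*(-1936) - 22273 = 123904 - 22273 = 101631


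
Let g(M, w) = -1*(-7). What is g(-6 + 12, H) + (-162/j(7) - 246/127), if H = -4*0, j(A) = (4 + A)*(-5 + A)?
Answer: -3214/1397 ≈ -2.3006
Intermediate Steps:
j(A) = (-5 + A)*(4 + A)
H = 0
g(M, w) = 7
g(-6 + 12, H) + (-162/j(7) - 246/127) = 7 + (-162/(-20 + 7**2 - 1*7) - 246/127) = 7 + (-162/(-20 + 49 - 7) - 246*1/127) = 7 + (-162/22 - 246/127) = 7 + (-162*1/22 - 246/127) = 7 + (-81/11 - 246/127) = 7 - 12993/1397 = -3214/1397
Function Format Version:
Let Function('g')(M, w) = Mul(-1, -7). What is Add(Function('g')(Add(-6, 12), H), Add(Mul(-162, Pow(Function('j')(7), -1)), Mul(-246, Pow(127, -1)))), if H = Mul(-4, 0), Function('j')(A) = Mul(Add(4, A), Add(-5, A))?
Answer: Rational(-3214, 1397) ≈ -2.3006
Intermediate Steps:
Function('j')(A) = Mul(Add(-5, A), Add(4, A))
H = 0
Function('g')(M, w) = 7
Add(Function('g')(Add(-6, 12), H), Add(Mul(-162, Pow(Function('j')(7), -1)), Mul(-246, Pow(127, -1)))) = Add(7, Add(Mul(-162, Pow(Add(-20, Pow(7, 2), Mul(-1, 7)), -1)), Mul(-246, Pow(127, -1)))) = Add(7, Add(Mul(-162, Pow(Add(-20, 49, -7), -1)), Mul(-246, Rational(1, 127)))) = Add(7, Add(Mul(-162, Pow(22, -1)), Rational(-246, 127))) = Add(7, Add(Mul(-162, Rational(1, 22)), Rational(-246, 127))) = Add(7, Add(Rational(-81, 11), Rational(-246, 127))) = Add(7, Rational(-12993, 1397)) = Rational(-3214, 1397)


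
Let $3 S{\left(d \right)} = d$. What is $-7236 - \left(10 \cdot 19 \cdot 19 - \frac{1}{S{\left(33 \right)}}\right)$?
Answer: $- \frac{119305}{11} \approx -10846.0$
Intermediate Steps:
$S{\left(d \right)} = \frac{d}{3}$
$-7236 - \left(10 \cdot 19 \cdot 19 - \frac{1}{S{\left(33 \right)}}\right) = -7236 - \left(10 \cdot 19 \cdot 19 - \frac{1}{\frac{1}{3} \cdot 33}\right) = -7236 - \left(190 \cdot 19 - \frac{1}{11}\right) = -7236 - \left(3610 - \frac{1}{11}\right) = -7236 - \frac{39709}{11} = - \frac{119305}{11}$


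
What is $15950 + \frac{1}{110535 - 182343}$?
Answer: $\frac{1145337599}{71808} \approx 15950.0$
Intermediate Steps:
$15950 + \frac{1}{110535 - 182343} = 15950 + \frac{1}{-71808} = 15950 - \frac{1}{71808} = \frac{1145337599}{71808}$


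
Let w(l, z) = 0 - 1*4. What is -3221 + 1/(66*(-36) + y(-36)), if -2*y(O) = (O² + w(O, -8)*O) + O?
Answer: -9914239/3078 ≈ -3221.0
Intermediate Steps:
w(l, z) = -4 (w(l, z) = 0 - 4 = -4)
y(O) = -O²/2 + 3*O/2 (y(O) = -((O² - 4*O) + O)/2 = -(O² - 3*O)/2 = -O²/2 + 3*O/2)
-3221 + 1/(66*(-36) + y(-36)) = -3221 + 1/(66*(-36) + (½)*(-36)*(3 - 1*(-36))) = -3221 + 1/(-2376 + (½)*(-36)*(3 + 36)) = -3221 + 1/(-2376 + (½)*(-36)*39) = -3221 + 1/(-2376 - 702) = -3221 + 1/(-3078) = -3221 - 1/3078 = -9914239/3078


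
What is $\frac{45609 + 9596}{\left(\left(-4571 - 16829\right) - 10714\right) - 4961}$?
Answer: $- \frac{11041}{7415} \approx -1.489$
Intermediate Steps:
$\frac{45609 + 9596}{\left(\left(-4571 - 16829\right) - 10714\right) - 4961} = \frac{55205}{\left(-21400 - 10714\right) - 4961} = \frac{55205}{-32114 - 4961} = \frac{55205}{-37075} = 55205 \left(- \frac{1}{37075}\right) = - \frac{11041}{7415}$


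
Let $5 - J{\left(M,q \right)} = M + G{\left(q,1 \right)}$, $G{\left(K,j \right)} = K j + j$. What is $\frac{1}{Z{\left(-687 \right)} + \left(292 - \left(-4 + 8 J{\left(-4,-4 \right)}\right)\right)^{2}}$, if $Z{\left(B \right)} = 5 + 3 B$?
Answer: $\frac{1}{37944} \approx 2.6355 \cdot 10^{-5}$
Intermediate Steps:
$G{\left(K,j \right)} = j + K j$
$J{\left(M,q \right)} = 4 - M - q$ ($J{\left(M,q \right)} = 5 - \left(M + 1 \left(1 + q\right)\right) = 5 - \left(M + \left(1 + q\right)\right) = 5 - \left(1 + M + q\right) = 4 - M - q$)
$\frac{1}{Z{\left(-687 \right)} + \left(292 - \left(-4 + 8 J{\left(-4,-4 \right)}\right)\right)^{2}} = \frac{1}{\left(5 + 3 \left(-687\right)\right) + \left(292 + \left(4 - 8 \left(4 - -4 - -4\right)\right)\right)^{2}} = \frac{1}{\left(5 - 2061\right) + \left(292 + \left(4 - 8 \left(4 + 4 + 4\right)\right)\right)^{2}} = \frac{1}{-2056 + \left(292 + \left(4 - 96\right)\right)^{2}} = \frac{1}{-2056 + \left(292 - 92\right)^{2}} = \frac{1}{-2056 + 200^{2}} = \frac{1}{-2056 + 40000} = \frac{1}{37944}$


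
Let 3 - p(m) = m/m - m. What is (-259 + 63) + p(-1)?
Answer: -195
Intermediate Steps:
p(m) = 2 + m (p(m) = 3 - (m/m - m) = 3 - (1 - m) = 3 + (-1 + m) = 2 + m)
(-259 + 63) + p(-1) = (-259 + 63) + (2 - 1) = -196 + 1 = -195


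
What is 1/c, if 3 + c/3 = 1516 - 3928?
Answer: -1/7245 ≈ -0.00013803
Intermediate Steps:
c = -7245 (c = -9 + 3*(1516 - 3928) = -9 + 3*(-2412) = -9 - 7236 = -7245)
1/c = 1/(-7245) = -1/7245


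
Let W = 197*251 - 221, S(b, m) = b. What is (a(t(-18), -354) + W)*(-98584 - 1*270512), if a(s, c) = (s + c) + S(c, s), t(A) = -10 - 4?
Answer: -17902632384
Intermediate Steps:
t(A) = -14
W = 49226 (W = 49447 - 221 = 49226)
a(s, c) = s + 2*c (a(s, c) = (s + c) + c = (c + s) + c = s + 2*c)
(a(t(-18), -354) + W)*(-98584 - 1*270512) = ((-14 + 2*(-354)) + 49226)*(-98584 - 1*270512) = ((-14 - 708) + 49226)*(-98584 - 270512) = (-722 + 49226)*(-369096) = 48504*(-369096) = -17902632384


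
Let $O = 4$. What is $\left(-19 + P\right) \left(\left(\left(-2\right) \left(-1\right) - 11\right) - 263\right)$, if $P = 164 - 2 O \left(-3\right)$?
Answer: $-45968$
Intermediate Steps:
$P = 188$ ($P = 164 - 2 \cdot 4 \left(-3\right) = 164 - 8 \left(-3\right) = 164 - -24 = 164 + 24 = 188$)
$\left(-19 + P\right) \left(\left(\left(-2\right) \left(-1\right) - 11\right) - 263\right) = \left(-19 + 188\right) \left(\left(\left(-2\right) \left(-1\right) - 11\right) - 263\right) = 169 \left(\left(2 - 11\right) - 263\right) = 169 \left(-9 - 263\right) = 169 \left(-272\right) = -45968$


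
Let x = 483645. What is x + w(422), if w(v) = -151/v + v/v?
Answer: 204098461/422 ≈ 4.8365e+5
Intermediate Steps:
w(v) = 1 - 151/v (w(v) = -151/v + 1 = 1 - 151/v)
x + w(422) = 483645 + (-151 + 422)/422 = 483645 + (1/422)*271 = 483645 + 271/422 = 204098461/422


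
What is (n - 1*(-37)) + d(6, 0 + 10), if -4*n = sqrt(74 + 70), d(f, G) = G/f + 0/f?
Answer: 107/3 ≈ 35.667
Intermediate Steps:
d(f, G) = G/f (d(f, G) = G/f + 0 = G/f)
n = -3 (n = -sqrt(74 + 70)/4 = -sqrt(144)/4 = -1/4*12 = -3)
(n - 1*(-37)) + d(6, 0 + 10) = (-3 - 1*(-37)) + (0 + 10)/6 = (-3 + 37) + 10*(1/6) = 34 + 5/3 = 107/3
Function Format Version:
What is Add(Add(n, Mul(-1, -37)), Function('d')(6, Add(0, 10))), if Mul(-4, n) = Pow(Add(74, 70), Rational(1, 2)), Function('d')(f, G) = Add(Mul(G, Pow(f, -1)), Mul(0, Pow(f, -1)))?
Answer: Rational(107, 3) ≈ 35.667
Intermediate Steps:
Function('d')(f, G) = Mul(G, Pow(f, -1)) (Function('d')(f, G) = Add(Mul(G, Pow(f, -1)), 0) = Mul(G, Pow(f, -1)))
n = -3 (n = Mul(Rational(-1, 4), Pow(Add(74, 70), Rational(1, 2))) = Mul(Rational(-1, 4), Pow(144, Rational(1, 2))) = Mul(Rational(-1, 4), 12) = -3)
Add(Add(n, Mul(-1, -37)), Function('d')(6, Add(0, 10))) = Add(Add(-3, Mul(-1, -37)), Mul(Add(0, 10), Pow(6, -1))) = Add(Add(-3, 37), Mul(10, Rational(1, 6))) = Add(34, Rational(5, 3)) = Rational(107, 3)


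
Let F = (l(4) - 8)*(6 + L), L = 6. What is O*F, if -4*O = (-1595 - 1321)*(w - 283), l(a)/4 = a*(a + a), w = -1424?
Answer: -1791940320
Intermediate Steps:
l(a) = 8*a² (l(a) = 4*(a*(a + a)) = 4*(a*(2*a)) = 4*(2*a²) = 8*a²)
O = -1244403 (O = -(-1595 - 1321)*(-1424 - 283)/4 = -(-729)*(-1707) = -¼*4977612 = -1244403)
F = 1440 (F = (8*4² - 8)*(6 + 6) = (8*16 - 8)*12 = (128 - 8)*12 = 120*12 = 1440)
O*F = -1244403*1440 = -1791940320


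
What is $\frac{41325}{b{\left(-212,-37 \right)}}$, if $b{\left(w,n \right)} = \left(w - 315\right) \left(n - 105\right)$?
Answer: $\frac{41325}{74834} \approx 0.55222$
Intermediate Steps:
$b{\left(w,n \right)} = \left(-315 + w\right) \left(-105 + n\right)$
$\frac{41325}{b{\left(-212,-37 \right)}} = \frac{41325}{33075 - -11655 - -22260 - -7844} = \frac{41325}{33075 + 11655 + 22260 + 7844} = \frac{41325}{74834}$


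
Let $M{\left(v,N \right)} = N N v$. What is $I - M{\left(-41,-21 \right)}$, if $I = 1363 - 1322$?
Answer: $18122$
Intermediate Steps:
$I = 41$ ($I = 1363 - 1322 = 41$)
$M{\left(v,N \right)} = v N^{2}$ ($M{\left(v,N \right)} = N^{2} v = v N^{2}$)
$I - M{\left(-41,-21 \right)} = 41 - - 41 \left(-21\right)^{2} = 41 - \left(-41\right) 441 = 41 - -18081 = 41 + 18081 = 18122$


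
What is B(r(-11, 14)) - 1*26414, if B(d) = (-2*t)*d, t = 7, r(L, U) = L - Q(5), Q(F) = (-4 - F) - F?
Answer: -26456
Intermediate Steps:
Q(F) = -4 - 2*F
r(L, U) = 14 + L (r(L, U) = L - (-4 - 2*5) = L - (-4 - 10) = L - 1*(-14) = L + 14 = 14 + L)
B(d) = -14*d (B(d) = (-2*7)*d = -14*d)
B(r(-11, 14)) - 1*26414 = -14*(14 - 11) - 1*26414 = -14*3 - 26414 = -42 - 26414 = -26456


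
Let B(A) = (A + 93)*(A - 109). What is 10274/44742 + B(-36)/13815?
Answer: -843916/2289299 ≈ -0.36864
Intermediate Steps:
B(A) = (-109 + A)*(93 + A) (B(A) = (93 + A)*(-109 + A) = (-109 + A)*(93 + A))
10274/44742 + B(-36)/13815 = 10274/44742 + (-10137 + (-36)² - 16*(-36))/13815 = 10274*(1/44742) + (-10137 + 1296 + 576)*(1/13815) = 5137/22371 - 8265*1/13815 = 5137/22371 - 551/921 = -843916/2289299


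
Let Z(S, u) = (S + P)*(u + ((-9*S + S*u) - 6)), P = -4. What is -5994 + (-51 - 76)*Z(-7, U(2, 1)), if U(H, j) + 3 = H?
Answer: 82017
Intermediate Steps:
U(H, j) = -3 + H
Z(S, u) = (-4 + S)*(-6 + u - 9*S + S*u) (Z(S, u) = (S - 4)*(u + ((-9*S + S*u) - 6)) = (-4 + S)*(u + (-6 - 9*S + S*u)) = (-4 + S)*(-6 + u - 9*S + S*u))
-5994 + (-51 - 76)*Z(-7, U(2, 1)) = -5994 + (-51 - 76)*(24 - 9*(-7)² - 4*(-3 + 2) + 30*(-7) + (-3 + 2)*(-7)² - 3*(-7)*(-3 + 2)) = -5994 - 127*(24 - 9*49 - 4*(-1) - 210 - 1*49 - 3*(-7)*(-1)) = -5994 - 127*(24 - 441 + 4 - 210 - 49 - 21) = -5994 - 127*(-693) = -5994 + 88011 = 82017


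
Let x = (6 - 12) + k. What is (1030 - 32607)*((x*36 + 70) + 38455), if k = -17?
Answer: -1190358169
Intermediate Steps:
x = -23 (x = (6 - 12) - 17 = -6 - 17 = -23)
(1030 - 32607)*((x*36 + 70) + 38455) = (1030 - 32607)*((-23*36 + 70) + 38455) = -31577*((-828 + 70) + 38455) = -31577*(-758 + 38455) = -31577*37697 = -1190358169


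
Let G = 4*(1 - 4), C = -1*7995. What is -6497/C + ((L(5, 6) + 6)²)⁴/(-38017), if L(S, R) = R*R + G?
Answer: -5245519253003551/303945915 ≈ -1.7258e+7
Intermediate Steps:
C = -7995
G = -12 (G = 4*(-3) = -12)
L(S, R) = -12 + R² (L(S, R) = R*R - 12 = R² - 12 = -12 + R²)
-6497/C + ((L(5, 6) + 6)²)⁴/(-38017) = -6497/(-7995) + (((-12 + 6²) + 6)²)⁴/(-38017) = -6497*(-1/7995) + (((-12 + 36) + 6)²)⁴*(-1/38017) = 6497/7995 + ((24 + 6)²)⁴*(-1/38017) = 6497/7995 + (30²)⁴*(-1/38017) = 6497/7995 + 900⁴*(-1/38017) = 6497/7995 + 656100000000*(-1/38017) = 6497/7995 - 656100000000/38017 = -5245519253003551/303945915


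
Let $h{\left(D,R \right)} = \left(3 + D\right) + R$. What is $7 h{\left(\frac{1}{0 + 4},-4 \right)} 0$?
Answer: $0$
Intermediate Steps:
$h{\left(D,R \right)} = 3 + D + R$
$7 h{\left(\frac{1}{0 + 4},-4 \right)} 0 = 7 \left(3 + \frac{1}{0 + 4} - 4\right) 0 = 7 \left(3 + \frac{1}{4} - 4\right) 0 = 7 \left(- \frac{3}{4}\right) 0 = \left(- \frac{21}{4}\right) 0 = 0$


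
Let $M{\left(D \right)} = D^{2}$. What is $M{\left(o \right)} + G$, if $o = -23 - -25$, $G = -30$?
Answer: $-26$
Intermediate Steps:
$o = 2$ ($o = -23 + 25 = 2$)
$M{\left(o \right)} + G = 2^{2} - 30 = 4 - 30 = -26$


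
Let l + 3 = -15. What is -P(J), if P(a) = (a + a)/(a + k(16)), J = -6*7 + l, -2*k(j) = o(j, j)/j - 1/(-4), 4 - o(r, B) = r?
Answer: -480/239 ≈ -2.0084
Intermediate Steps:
l = -18 (l = -3 - 15 = -18)
o(r, B) = 4 - r
k(j) = -⅛ - (4 - j)/(2*j) (k(j) = -((4 - j)/j - 1/(-4))/2 = -((4 - j)/j - 1*(-¼))/2 = -((4 - j)/j + ¼)/2 = -(¼ + (4 - j)/j)/2 = -⅛ - (4 - j)/(2*j))
J = -60 (J = -6*7 - 18 = -42 - 18 = -60)
P(a) = 2*a/(¼ + a) (P(a) = (a + a)/(a + (3/8 - 2/16)) = (2*a)/(a + (3/8 - 2*1/16)) = (2*a)/(a + (3/8 - ⅛)) = (2*a)/(a + ¼) = (2*a)/(¼ + a) = 2*a/(¼ + a))
-P(J) = -8*(-60)/(1 + 4*(-60)) = -8*(-60)/(1 - 240) = -8*(-60)/(-239) = -8*(-60)*(-1)/239 = -1*480/239 = -480/239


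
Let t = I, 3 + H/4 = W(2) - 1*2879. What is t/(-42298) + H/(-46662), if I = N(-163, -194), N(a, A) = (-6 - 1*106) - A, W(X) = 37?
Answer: 119381239/493427319 ≈ 0.24194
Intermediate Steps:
N(a, A) = -112 - A (N(a, A) = (-6 - 106) - A = -112 - A)
H = -11380 (H = -12 + 4*(37 - 1*2879) = -12 + 4*(37 - 2879) = -12 + 4*(-2842) = -12 - 11368 = -11380)
I = 82 (I = -112 - 1*(-194) = -112 + 194 = 82)
t = 82
t/(-42298) + H/(-46662) = 82/(-42298) - 11380/(-46662) = 82*(-1/42298) - 11380*(-1/46662) = -41/21149 + 5690/23331 = 119381239/493427319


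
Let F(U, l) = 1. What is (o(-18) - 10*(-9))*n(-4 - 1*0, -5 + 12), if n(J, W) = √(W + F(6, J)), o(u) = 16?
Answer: 212*√2 ≈ 299.81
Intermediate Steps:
n(J, W) = √(1 + W) (n(J, W) = √(W + 1) = √(1 + W))
(o(-18) - 10*(-9))*n(-4 - 1*0, -5 + 12) = (16 - 10*(-9))*√(1 + (-5 + 12)) = (16 + 90)*√(1 + 7) = 106*√8 = 106*(2*√2) = 212*√2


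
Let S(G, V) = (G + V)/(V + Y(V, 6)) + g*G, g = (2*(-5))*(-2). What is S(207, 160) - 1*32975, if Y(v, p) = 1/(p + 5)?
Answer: -50774398/1761 ≈ -28833.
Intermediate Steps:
Y(v, p) = 1/(5 + p)
g = 20 (g = -10*(-2) = 20)
S(G, V) = 20*G + (G + V)/(1/11 + V) (S(G, V) = (G + V)/(V + 1/(5 + 6)) + 20*G = (G + V)/(V + 1/11) + 20*G = (G + V)/(1/11 + V) + 20*G = 20*G + (G + V)/(1/11 + V))
S(207, 160) - 1*32975 = (11*160 + 31*207 + 220*207*160)/(1 + 11*160) - 1*32975 = (1760 + 6417 + 7286400)/(1 + 1760) - 32975 = 7294577/1761 - 32975 = -50774398/1761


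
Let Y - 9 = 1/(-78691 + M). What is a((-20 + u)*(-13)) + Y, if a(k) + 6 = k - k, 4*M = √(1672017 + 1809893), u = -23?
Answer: 148608711151/49536446893 - 2*√3481910/49536446893 ≈ 3.0000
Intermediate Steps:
M = √3481910/4 (M = √(1672017 + 1809893)/4 = √3481910/4 ≈ 466.50)
a(k) = -6 (a(k) = -6 + (k - k) = -6 + 0 = -6)
Y = 9 + 1/(-78691 + √3481910/4) ≈ 9.0000
a((-20 + u)*(-13)) + Y = -6 + (445827392509/49536446893 - 2*√3481910/49536446893) = 148608711151/49536446893 - 2*√3481910/49536446893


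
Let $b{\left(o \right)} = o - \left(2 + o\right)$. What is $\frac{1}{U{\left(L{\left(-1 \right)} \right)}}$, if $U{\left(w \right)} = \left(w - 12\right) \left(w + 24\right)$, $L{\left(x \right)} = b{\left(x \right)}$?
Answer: $- \frac{1}{308} \approx -0.0032468$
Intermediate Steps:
$b{\left(o \right)} = -2$
$L{\left(x \right)} = -2$
$U{\left(w \right)} = \left(-12 + w\right) \left(24 + w\right)$
$\frac{1}{U{\left(L{\left(-1 \right)} \right)}} = \frac{1}{-288 + \left(-2\right)^{2} + 12 \left(-2\right)} = \frac{1}{-288 + 4 - 24} = \frac{1}{-308} = - \frac{1}{308}$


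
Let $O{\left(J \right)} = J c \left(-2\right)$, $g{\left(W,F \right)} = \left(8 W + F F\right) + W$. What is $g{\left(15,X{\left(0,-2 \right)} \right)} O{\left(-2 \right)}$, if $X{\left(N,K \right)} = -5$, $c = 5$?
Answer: $3200$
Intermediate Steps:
$g{\left(W,F \right)} = F^{2} + 9 W$ ($g{\left(W,F \right)} = \left(8 W + F^{2}\right) + W = \left(F^{2} + 8 W\right) + W = F^{2} + 9 W$)
$O{\left(J \right)} = - 10 J$ ($O{\left(J \right)} = J 5 \left(-2\right) = 5 J \left(-2\right) = - 10 J$)
$g{\left(15,X{\left(0,-2 \right)} \right)} O{\left(-2 \right)} = \left(\left(-5\right)^{2} + 9 \cdot 15\right) \left(\left(-10\right) \left(-2\right)\right) = \left(25 + 135\right) 20 = 160 \cdot 20 = 3200$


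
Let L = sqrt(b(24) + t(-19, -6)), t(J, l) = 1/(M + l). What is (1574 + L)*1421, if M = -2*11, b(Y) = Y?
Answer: 2236654 + 203*sqrt(4697)/2 ≈ 2.2436e+6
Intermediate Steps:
M = -22
t(J, l) = 1/(-22 + l)
L = sqrt(4697)/14 (L = sqrt(24 + 1/(-22 - 6)) = sqrt(24 + 1/(-28)) = sqrt(24 - 1/28) = sqrt(671/28) = sqrt(4697)/14 ≈ 4.8953)
(1574 + L)*1421 = (1574 + sqrt(4697)/14)*1421 = 2236654 + 203*sqrt(4697)/2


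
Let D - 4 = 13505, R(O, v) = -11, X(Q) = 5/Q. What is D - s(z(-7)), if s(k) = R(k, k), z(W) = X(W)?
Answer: 13520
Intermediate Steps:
D = 13509 (D = 4 + 13505 = 13509)
z(W) = 5/W
s(k) = -11
D - s(z(-7)) = 13509 - 1*(-11) = 13509 + 11 = 13520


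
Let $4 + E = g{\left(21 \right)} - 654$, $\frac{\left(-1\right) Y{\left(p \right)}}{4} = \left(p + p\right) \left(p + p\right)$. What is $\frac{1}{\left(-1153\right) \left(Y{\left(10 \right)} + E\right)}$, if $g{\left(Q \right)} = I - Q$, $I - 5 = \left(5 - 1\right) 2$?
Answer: $\frac{1}{2612698} \approx 3.8275 \cdot 10^{-7}$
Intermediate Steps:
$Y{\left(p \right)} = - 16 p^{2}$ ($Y{\left(p \right)} = - 4 \left(p + p\right) \left(p + p\right) = - 4 \cdot 2 p 2 p = - 4 \cdot 4 p^{2} = - 16 p^{2}$)
$I = 13$ ($I = 5 + \left(5 - 1\right) 2 = 5 + 4 \cdot 2 = 5 + 8 = 13$)
$g{\left(Q \right)} = 13 - Q$
$E = -666$ ($E = -4 + \left(\left(13 - 21\right) - 654\right) = -4 - 662 = -666$)
$\frac{1}{\left(-1153\right) \left(Y{\left(10 \right)} + E\right)} = \frac{1}{\left(-1153\right) \left(- 16 \cdot 10^{2} - 666\right)} = \frac{1}{\left(-1153\right) \left(\left(-16\right) 100 - 666\right)} = \frac{1}{\left(-1153\right) \left(-1600 - 666\right)} = \frac{1}{\left(-1153\right) \left(-2266\right)} = \frac{1}{2612698}$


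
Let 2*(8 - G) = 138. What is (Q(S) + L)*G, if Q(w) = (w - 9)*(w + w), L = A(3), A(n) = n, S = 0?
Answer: -183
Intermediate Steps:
L = 3
G = -61 (G = 8 - ½*138 = 8 - 69 = -61)
Q(w) = 2*w*(-9 + w) (Q(w) = (-9 + w)*(2*w) = 2*w*(-9 + w))
(Q(S) + L)*G = (2*0*(-9 + 0) + 3)*(-61) = (2*0*(-9) + 3)*(-61) = (0 + 3)*(-61) = 3*(-61) = -183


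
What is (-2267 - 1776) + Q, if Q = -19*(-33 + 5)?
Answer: -3511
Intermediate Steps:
Q = 532 (Q = -19*(-28) = 532)
(-2267 - 1776) + Q = (-2267 - 1776) + 532 = -4043 + 532 = -3511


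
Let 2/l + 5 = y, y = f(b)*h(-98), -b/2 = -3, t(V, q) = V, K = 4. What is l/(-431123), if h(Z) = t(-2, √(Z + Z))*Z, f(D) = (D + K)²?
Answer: -2/8447855185 ≈ -2.3675e-10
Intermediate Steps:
b = 6 (b = -2*(-3) = 6)
f(D) = (4 + D)² (f(D) = (D + 4)² = (4 + D)²)
h(Z) = -2*Z
y = 19600 (y = (4 + 6)²*(-2*(-98)) = 10²*196 = 100*196 = 19600)
l = 2/19595 (l = 2/(-5 + 19600) = 2/19595 ≈ 0.00010207)
l/(-431123) = (2/19595)/(-431123) = (2/19595)*(-1/431123) = -2/8447855185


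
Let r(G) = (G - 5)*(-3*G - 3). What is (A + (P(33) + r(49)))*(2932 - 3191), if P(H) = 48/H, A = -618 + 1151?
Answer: 17280739/11 ≈ 1.5710e+6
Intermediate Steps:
A = 533
r(G) = (-5 + G)*(-3 - 3*G)
(A + (P(33) + r(49)))*(2932 - 3191) = (533 + (48/33 + (15 - 3*49² + 12*49)))*(2932 - 3191) = (533 + (48*(1/33) + (15 - 3*2401 + 588)))*(-259) = (533 + (16/11 + (15 - 7203 + 588)))*(-259) = (533 + (16/11 - 6600))*(-259) = (533 - 72584/11)*(-259) = -66721/11*(-259) = 17280739/11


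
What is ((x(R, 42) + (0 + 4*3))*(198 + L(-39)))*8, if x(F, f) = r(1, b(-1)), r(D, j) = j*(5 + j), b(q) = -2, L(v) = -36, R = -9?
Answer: 7776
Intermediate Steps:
x(F, f) = -6 (x(F, f) = -2*(5 - 2) = -2*3 = -6)
((x(R, 42) + (0 + 4*3))*(198 + L(-39)))*8 = ((-6 + (0 + 4*3))*(198 - 36))*8 = ((-6 + (0 + 12))*162)*8 = ((-6 + 12)*162)*8 = (6*162)*8 = 972*8 = 7776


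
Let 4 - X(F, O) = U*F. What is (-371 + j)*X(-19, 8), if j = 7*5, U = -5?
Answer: 30576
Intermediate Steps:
X(F, O) = 4 + 5*F (X(F, O) = 4 - (-5)*F = 4 + 5*F)
j = 35
(-371 + j)*X(-19, 8) = (-371 + 35)*(4 + 5*(-19)) = -336*(4 - 95) = -336*(-91) = 30576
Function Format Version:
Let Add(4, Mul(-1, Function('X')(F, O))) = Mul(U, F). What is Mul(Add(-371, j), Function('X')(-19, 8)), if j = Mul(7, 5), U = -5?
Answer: 30576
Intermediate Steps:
Function('X')(F, O) = Add(4, Mul(5, F)) (Function('X')(F, O) = Add(4, Mul(-1, Mul(-5, F))) = Add(4, Mul(5, F)))
j = 35
Mul(Add(-371, j), Function('X')(-19, 8)) = Mul(Add(-371, 35), Add(4, Mul(5, -19))) = Mul(-336, Add(4, -95)) = Mul(-336, -91) = 30576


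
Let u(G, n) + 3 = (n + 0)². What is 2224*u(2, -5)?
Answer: 48928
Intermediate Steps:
u(G, n) = -3 + n² (u(G, n) = -3 + (n + 0)² = -3 + n²)
2224*u(2, -5) = 2224*(-3 + (-5)²) = 2224*(-3 + 25) = 2224*22 = 48928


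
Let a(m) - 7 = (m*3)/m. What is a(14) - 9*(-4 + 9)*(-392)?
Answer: 17650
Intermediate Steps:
a(m) = 10 (a(m) = 7 + (m*3)/m = 7 + (3*m)/m = 7 + 3 = 10)
a(14) - 9*(-4 + 9)*(-392) = 10 - 9*(-4 + 9)*(-392) = 10 - 9*5*(-392) = 10 - 45*(-392) = 10 + 17640 = 17650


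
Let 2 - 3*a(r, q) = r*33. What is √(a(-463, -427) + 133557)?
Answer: 4*√77991/3 ≈ 372.36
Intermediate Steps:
a(r, q) = ⅔ - 11*r (a(r, q) = ⅔ - r*33/3 = ⅔ - 11*r)
√(a(-463, -427) + 133557) = √((⅔ - 11*(-463)) + 133557) = √((⅔ + 5093) + 133557) = √(15281/3 + 133557) = √(415952/3) = 4*√77991/3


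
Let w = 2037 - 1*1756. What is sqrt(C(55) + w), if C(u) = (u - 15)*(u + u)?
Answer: sqrt(4681) ≈ 68.418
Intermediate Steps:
C(u) = 2*u*(-15 + u) (C(u) = (-15 + u)*(2*u) = 2*u*(-15 + u))
w = 281 (w = 2037 - 1756 = 281)
sqrt(C(55) + w) = sqrt(2*55*(-15 + 55) + 281) = sqrt(2*55*40 + 281) = sqrt(4400 + 281) = sqrt(4681)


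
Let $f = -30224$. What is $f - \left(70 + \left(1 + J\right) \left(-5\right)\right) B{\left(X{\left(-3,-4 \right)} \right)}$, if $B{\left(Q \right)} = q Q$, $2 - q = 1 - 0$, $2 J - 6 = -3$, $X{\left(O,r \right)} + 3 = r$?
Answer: $- \frac{59643}{2} \approx -29822.0$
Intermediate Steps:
$X{\left(O,r \right)} = -3 + r$
$J = \frac{3}{2}$ ($J = 3 + \frac{1}{2} \left(-3\right) = 3 - \frac{3}{2} = \frac{3}{2} \approx 1.5$)
$q = 1$ ($q = 2 - \left(1 - 0\right) = 2 - \left(1 + 0\right) = 2 - 1 = 1$)
$B{\left(Q \right)} = Q$ ($B{\left(Q \right)} = 1 Q = Q$)
$f - \left(70 + \left(1 + J\right) \left(-5\right)\right) B{\left(X{\left(-3,-4 \right)} \right)} = -30224 - \left(70 + \left(1 + \frac{3}{2}\right) \left(-5\right)\right) \left(-3 - 4\right) = -30224 - \left(70 + \frac{5}{2} \left(-5\right)\right) \left(-7\right) = -30224 - \left(70 - \frac{25}{2}\right) \left(-7\right) = -30224 - \frac{115}{2} \left(-7\right) = -30224 - - \frac{805}{2} = -30224 + \frac{805}{2} = - \frac{59643}{2}$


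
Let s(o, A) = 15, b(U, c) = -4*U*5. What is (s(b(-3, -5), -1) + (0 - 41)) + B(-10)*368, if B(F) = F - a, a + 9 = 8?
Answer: -3338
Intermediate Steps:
a = -1 (a = -9 + 8 = -1)
B(F) = 1 + F (B(F) = F - 1*(-1) = F + 1 = 1 + F)
b(U, c) = -20*U
(s(b(-3, -5), -1) + (0 - 41)) + B(-10)*368 = (15 + (0 - 41)) + (1 - 10)*368 = (15 - 41) - 9*368 = -26 - 3312 = -3338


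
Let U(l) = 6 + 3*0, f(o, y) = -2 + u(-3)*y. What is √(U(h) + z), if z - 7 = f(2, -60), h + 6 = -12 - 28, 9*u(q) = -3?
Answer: √31 ≈ 5.5678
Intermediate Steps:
u(q) = -⅓ (u(q) = (⅑)*(-3) = -⅓)
f(o, y) = -2 - y/3
h = -46 (h = -6 + (-12 - 28) = -6 - 40 = -46)
U(l) = 6 (U(l) = 6 + 0 = 6)
z = 25 (z = 7 + (-2 - ⅓*(-60)) = 7 + (-2 + 20) = 7 + 18 = 25)
√(U(h) + z) = √(6 + 25) = √31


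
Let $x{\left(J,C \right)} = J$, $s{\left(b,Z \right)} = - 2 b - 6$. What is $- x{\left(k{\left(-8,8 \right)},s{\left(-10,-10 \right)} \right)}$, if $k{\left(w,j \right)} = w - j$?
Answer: $16$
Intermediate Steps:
$s{\left(b,Z \right)} = -6 - 2 b$
$- x{\left(k{\left(-8,8 \right)},s{\left(-10,-10 \right)} \right)} = - (-8 - 8) = \left(-1\right) \left(-16\right) = 16$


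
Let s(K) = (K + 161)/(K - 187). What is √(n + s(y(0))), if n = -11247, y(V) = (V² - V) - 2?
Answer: I*√4960298/21 ≈ 106.06*I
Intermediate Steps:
y(V) = -2 + V² - V
s(K) = (161 + K)/(-187 + K)
√(n + s(y(0))) = √(-11247 + (161 + (-2 + 0² - 1*0))/(-187 + (-2 + 0² - 1*0))) = √(-11247 + (161 + (-2 + 0 + 0))/(-187 + (-2 + 0 + 0))) = √(-11247 + (161 - 2)/(-187 - 2)) = √(-11247 + 159/(-189)) = √(-11247 - 1/189*159) = √(-11247 - 53/63) = √(-708614/63) = I*√4960298/21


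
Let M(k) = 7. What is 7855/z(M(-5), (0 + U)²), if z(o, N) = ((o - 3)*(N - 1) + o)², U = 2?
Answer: 7855/361 ≈ 21.759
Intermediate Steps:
z(o, N) = (o + (-1 + N)*(-3 + o))² (z(o, N) = ((-3 + o)*(-1 + N) + o)² = ((-1 + N)*(-3 + o) + o)² = (o + (-1 + N)*(-3 + o))²)
7855/z(M(-5), (0 + U)²) = 7855/((3 - 3*(0 + 2)² + (0 + 2)²*7)²) = 7855/((3 - 3*2² + 2²*7)²) = 7855/((3 - 3*4 + 4*7)²) = 7855/((3 - 12 + 28)²) = 7855/(19²) = 7855/361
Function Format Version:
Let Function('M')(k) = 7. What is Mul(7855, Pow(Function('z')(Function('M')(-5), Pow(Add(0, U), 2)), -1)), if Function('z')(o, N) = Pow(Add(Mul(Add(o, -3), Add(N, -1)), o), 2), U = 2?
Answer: Rational(7855, 361) ≈ 21.759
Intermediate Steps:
Function('z')(o, N) = Pow(Add(o, Mul(Add(-1, N), Add(-3, o))), 2) (Function('z')(o, N) = Pow(Add(Mul(Add(-3, o), Add(-1, N)), o), 2) = Pow(Add(Mul(Add(-1, N), Add(-3, o)), o), 2) = Pow(Add(o, Mul(Add(-1, N), Add(-3, o))), 2))
Mul(7855, Pow(Function('z')(Function('M')(-5), Pow(Add(0, U), 2)), -1)) = Mul(7855, Pow(Pow(Add(3, Mul(-3, Pow(Add(0, 2), 2)), Mul(Pow(Add(0, 2), 2), 7)), 2), -1)) = Mul(7855, Pow(Pow(Add(3, Mul(-3, Pow(2, 2)), Mul(Pow(2, 2), 7)), 2), -1)) = Mul(7855, Pow(Pow(Add(3, Mul(-3, 4), Mul(4, 7)), 2), -1)) = Mul(7855, Pow(Pow(Add(3, -12, 28), 2), -1)) = Mul(7855, Pow(Pow(19, 2), -1)) = Mul(7855, Pow(361, -1)) = Mul(7855, Rational(1, 361)) = Rational(7855, 361)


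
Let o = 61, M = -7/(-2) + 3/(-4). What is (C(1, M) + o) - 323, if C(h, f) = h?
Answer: -261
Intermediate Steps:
M = 11/4 (M = -7*(-1/2) + 3*(-1/4) = 7/2 - 3/4 = 11/4 ≈ 2.7500)
(C(1, M) + o) - 323 = (1 + 61) - 323 = 62 - 323 = -261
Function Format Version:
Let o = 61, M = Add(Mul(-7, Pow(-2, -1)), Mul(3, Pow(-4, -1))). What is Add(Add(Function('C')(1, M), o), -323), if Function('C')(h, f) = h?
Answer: -261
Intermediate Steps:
M = Rational(11, 4) (M = Add(Mul(-7, Rational(-1, 2)), Mul(3, Rational(-1, 4))) = Add(Rational(7, 2), Rational(-3, 4)) = Rational(11, 4) ≈ 2.7500)
Add(Add(Function('C')(1, M), o), -323) = Add(Add(1, 61), -323) = Add(62, -323) = -261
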